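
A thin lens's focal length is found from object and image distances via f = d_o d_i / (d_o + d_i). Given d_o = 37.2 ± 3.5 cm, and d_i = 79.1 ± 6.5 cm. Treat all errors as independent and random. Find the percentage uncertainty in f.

∂f/∂d_o = (d_i/(d_o+d_i))² = 0.463;  ∂f/∂d_i = (d_o/(d_o+d_i))² = 0.102
δf = √((∂f/∂d_o · δd_o)² + (∂f/∂d_i · δd_i)²) = √(2.62 + 0.442) = 1.75 cm
f = 25.3 cm, so δf/f = 1.75/25.3 = 0.0692.

6.92%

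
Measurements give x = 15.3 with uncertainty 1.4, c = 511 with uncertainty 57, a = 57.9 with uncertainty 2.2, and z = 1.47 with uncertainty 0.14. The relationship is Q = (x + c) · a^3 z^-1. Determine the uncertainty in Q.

1.28e+07

Let u = x + c = 526. δu = √(δx² + δc²) = √(1.96 + 3250) = 57.0, so δu/u = 0.108.
Q is then a monomial in u, a, z:
δQ/Q = √((δu/u)² + (3·δa/a)² + (-1·δz/z)²) = √(0.0117 + 0.0130 + 0.00907) = 0.184
Q = 6.95e+07, so δQ = 0.184 × 6.95e+07 = 1.28e+07.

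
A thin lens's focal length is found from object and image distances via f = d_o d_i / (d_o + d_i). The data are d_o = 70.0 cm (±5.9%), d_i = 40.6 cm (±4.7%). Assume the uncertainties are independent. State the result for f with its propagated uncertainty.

25.7 ± 0.946 cm

∂f/∂d_o = (d_i/(d_o+d_i))² = 0.135;  ∂f/∂d_i = (d_o/(d_o+d_i))² = 0.401
δf = √((∂f/∂d_o · δd_o)² + (∂f/∂d_i · δd_i)²) = √(0.310 + 0.584) = 0.946 cm
f = 25.7 cm.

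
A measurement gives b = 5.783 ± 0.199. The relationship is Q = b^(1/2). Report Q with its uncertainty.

2.405 ± 0.0414

For a monomial Q ∝ b^(1/2), fractional errors add in quadrature:
  (½·δb/b)² = (0.5×0.0344)² = 0.000296
δQ/Q = √(0.000296) = 0.0172
Q = 2.405, so δQ = 0.0172 × 2.405 = 0.0414.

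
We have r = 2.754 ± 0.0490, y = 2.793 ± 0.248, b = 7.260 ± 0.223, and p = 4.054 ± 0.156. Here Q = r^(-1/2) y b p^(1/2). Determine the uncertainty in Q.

Relative error in a monomial: (δQ/Q)² = Σ (nᵢ · δxᵢ/xᵢ)².
  (−½·δr/r)² = (-0.5×0.0178)² = 7.91e-05;  (1·δy/y)² = (1×0.0888)² = 0.00788;  (1·δb/b)² = (1×0.0307)² = 0.000943;  (½·δp/p)² = (0.5×0.0385)² = 0.000370
δQ/Q = √(0.00928) = 0.0963
Q = 24.60, so δQ = 0.0963 × 24.60 = 2.37.

2.37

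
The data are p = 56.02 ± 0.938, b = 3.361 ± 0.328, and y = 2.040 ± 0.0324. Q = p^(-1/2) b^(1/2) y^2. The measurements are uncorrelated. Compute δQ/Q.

Since Q is a product/quotient, work with relative uncertainties:
  (−½·δp/p)² = (-0.5×0.0167)² = 7.01e-05;  (½·δb/b)² = (0.5×0.0976)² = 0.00238;  (2·δy/y)² = (2×0.0159)² = 0.00101
δQ/Q = √(0.00346) = 0.0588

0.0588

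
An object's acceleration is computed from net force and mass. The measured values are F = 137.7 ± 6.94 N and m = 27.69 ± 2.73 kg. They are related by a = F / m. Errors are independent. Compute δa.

0.551 m/s^2

Products/powers → add relative errors in quadrature, weighted by exponent:
  (1·δF/F)² = (1×0.0504)² = 0.00254;  (-1·δm/m)² = (-1×0.0986)² = 0.00972
δa/a = √(0.0123) = 0.111
a = 4.973 m/s^2, so δa = 0.111 × 4.973 = 0.551 m/s^2.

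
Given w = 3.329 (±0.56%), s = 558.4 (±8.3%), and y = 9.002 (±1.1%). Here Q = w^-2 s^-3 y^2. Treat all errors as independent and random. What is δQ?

For a monomial Q ∝ w^-2, s^-3, y^2, fractional errors add in quadrature:
  (-2·δw/w)² = (-2×0.00560)² = 0.000125;  (-3·δs/s)² = (-3×0.0830)² = 0.0620;  (2·δy/y)² = (2×0.0110)² = 0.000484
δQ/Q = √(0.0626) = 0.250
Q = 4.2e-08, so δQ = 0.250 × 4.2e-08 = 1.05e-08.

1.05e-08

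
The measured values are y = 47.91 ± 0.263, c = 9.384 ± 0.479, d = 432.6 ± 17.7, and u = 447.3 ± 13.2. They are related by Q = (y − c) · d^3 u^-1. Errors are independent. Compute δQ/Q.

Let w = y − c = 38.53. δw = √(δy² + δc²) = √(0.0692 + 0.229) = 0.546, so δw/w = 0.0142.
Q is then a monomial in w, d, u:
δQ/Q = √((δw/w)² + (3·δd/d)² + (-1·δu/u)²) = √(0.000201 + 0.0151 + 0.000871) = 0.127

0.127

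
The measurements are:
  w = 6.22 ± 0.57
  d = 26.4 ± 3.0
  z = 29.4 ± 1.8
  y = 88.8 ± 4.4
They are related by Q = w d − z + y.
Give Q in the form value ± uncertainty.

Let p = w·d = 164. δp/p = √((1·δw/w)² + (1·δd/d)²) = √(0.00840 + 0.0129) = 0.146, so δp = 24.0.
Q = p − z + y: δQ = √(δp² + δz² + δy²) = √(575 + 3.24 + 19.4) = 24.4
Q = 224.

224 ± 24.4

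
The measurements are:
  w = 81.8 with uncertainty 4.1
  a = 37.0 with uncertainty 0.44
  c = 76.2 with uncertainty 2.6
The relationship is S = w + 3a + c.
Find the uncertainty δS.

S is a linear combination, so absolute uncertainties add in quadrature:
  (δw)² = 16.8;  (3·δa)² = 1.74;  (δc)² = 6.76
δS = √(25.3) = 5.03

5.03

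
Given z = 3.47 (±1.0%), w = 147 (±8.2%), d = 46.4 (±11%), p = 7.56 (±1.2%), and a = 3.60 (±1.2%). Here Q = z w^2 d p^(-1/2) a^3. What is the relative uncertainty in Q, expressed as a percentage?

For a monomial Q ∝ z, w^2, d, p^(-1/2), a^3, fractional errors add in quadrature:
  (1·δz/z)² = (1×0.0100)² = 0.000100;  (2·δw/w)² = (2×0.0820)² = 0.0269;  (1·δd/d)² = (1×0.110)² = 0.0121;  (−½·δp/p)² = (-0.5×0.0120)² = 3.6e-05;  (3·δa/a)² = (3×0.0120)² = 0.00130
δQ/Q = √(0.0404) = 0.201

20.1%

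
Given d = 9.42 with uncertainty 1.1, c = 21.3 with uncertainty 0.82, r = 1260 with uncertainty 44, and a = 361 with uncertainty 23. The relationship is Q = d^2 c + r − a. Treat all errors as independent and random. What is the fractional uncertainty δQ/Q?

Let p = d^2·c = 1890. δp/p = √((2·δd/d)² + (1·δc/c)²) = √(0.0545 + 0.00148) = 0.237, so δp = 447.
Q = p + r − a: δQ = √(δp² + δr² + δa²) = √(2e+05 + 1940 + 529) = 450
Q = 2790, so δQ/Q = 450/2790 = 0.161.

0.161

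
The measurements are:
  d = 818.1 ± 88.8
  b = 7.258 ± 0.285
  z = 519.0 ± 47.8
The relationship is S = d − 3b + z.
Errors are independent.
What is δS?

Each term contributes (cᵢ δxᵢ)² to (δS)²:
  (δd)² = 7890;  (3·δb)² = 0.731;  (δz)² = 2280
δS = √(10200) = 101

101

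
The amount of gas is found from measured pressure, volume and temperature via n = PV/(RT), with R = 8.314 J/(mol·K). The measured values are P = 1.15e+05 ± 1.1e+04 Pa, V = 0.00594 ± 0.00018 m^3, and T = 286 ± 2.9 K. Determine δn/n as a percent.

n is a product of powers, so relative uncertainties combine in quadrature:
  (1·δP/P)² = (1×0.0957)² = 0.00915;  (1·δV/V)² = (1×0.0303)² = 0.000918;  (-1·δT/T)² = (-1×0.0101)² = 0.000103
δn/n = √(0.0102) = 0.101

10.1%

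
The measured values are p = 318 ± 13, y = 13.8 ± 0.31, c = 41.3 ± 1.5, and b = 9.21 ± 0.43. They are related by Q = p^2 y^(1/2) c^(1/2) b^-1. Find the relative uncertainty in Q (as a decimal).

0.0965

Since Q is a product/quotient, work with relative uncertainties:
  (2·δp/p)² = (2×0.0409)² = 0.00668;  (½·δy/y)² = (0.5×0.0225)² = 0.000126;  (½·δc/c)² = (0.5×0.0363)² = 0.000330;  (-1·δb/b)² = (-1×0.0467)² = 0.00218
δQ/Q = √(0.00932) = 0.0965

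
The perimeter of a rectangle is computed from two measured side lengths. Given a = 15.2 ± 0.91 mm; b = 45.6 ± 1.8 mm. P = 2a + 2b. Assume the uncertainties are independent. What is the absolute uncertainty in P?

Each term contributes (cᵢ δxᵢ)² to (δP)²:
  (2·δa)² = 3.31;  (2·δb)² = 13.0
δP = √(16.3) = 4.03 mm

4.03 mm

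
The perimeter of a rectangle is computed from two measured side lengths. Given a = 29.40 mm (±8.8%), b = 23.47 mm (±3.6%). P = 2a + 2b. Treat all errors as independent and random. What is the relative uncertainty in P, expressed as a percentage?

5.15%

Each term contributes (cᵢ δxᵢ)² to (δP)²:
  (2·δa)² = 26.8;  (2·δb)² = 2.86
δP = √(29.6) = 5.44 mm
P = 105.7 mm, so δP/P = 5.44/105.7 = 0.0515.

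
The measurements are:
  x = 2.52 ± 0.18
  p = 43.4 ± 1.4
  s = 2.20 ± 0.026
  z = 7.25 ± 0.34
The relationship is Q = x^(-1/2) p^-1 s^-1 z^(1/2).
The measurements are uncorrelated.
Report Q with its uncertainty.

0.0178 ± 0.000974

Since Q is a product/quotient, work with relative uncertainties:
  (−½·δx/x)² = (-0.5×0.0714)² = 0.00128;  (-1·δp/p)² = (-1×0.0323)² = 0.00104;  (-1·δs/s)² = (-1×0.0118)² = 0.000140;  (½·δz/z)² = (0.5×0.0469)² = 0.000550
δQ/Q = √(0.00301) = 0.0548
Q = 0.0178, so δQ = 0.0548 × 0.0178 = 0.000974.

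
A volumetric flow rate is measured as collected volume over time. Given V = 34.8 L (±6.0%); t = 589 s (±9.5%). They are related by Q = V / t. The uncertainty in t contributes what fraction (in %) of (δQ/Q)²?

71.5%

(δQ/Q)² = (1·δV/V)² + (-1·δt/t)²
  V term: (1×0.0600)² = 0.00360
  t term: (-1×0.0950)² = 0.00903
Total = 0.0126. Share from t = 0.00903/0.0126 = 0.715.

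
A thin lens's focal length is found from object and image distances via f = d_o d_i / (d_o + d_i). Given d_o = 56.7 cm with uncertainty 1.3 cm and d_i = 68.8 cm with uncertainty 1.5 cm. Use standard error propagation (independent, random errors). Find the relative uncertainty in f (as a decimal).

∂f/∂d_o = (d_i/(d_o+d_i))² = 0.301;  ∂f/∂d_i = (d_o/(d_o+d_i))² = 0.204
δf = √((∂f/∂d_o · δd_o)² + (∂f/∂d_i · δd_i)²) = √(0.153 + 0.0937) = 0.496 cm
f = 31.1 cm, so δf/f = 0.496/31.1 = 0.0160.

0.0160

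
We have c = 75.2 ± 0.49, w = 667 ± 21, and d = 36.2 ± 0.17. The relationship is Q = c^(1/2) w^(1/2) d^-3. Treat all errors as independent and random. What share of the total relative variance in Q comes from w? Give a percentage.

(δQ/Q)² = (½·δc/c)² + (½·δw/w)² + (-3·δd/d)²
  c term: (0.5×0.00652)² = 1.06e-05
  w term: (0.5×0.0315)² = 0.000248
  d term: (-3×0.00470)² = 0.000198
Total = 0.000457. Share from w = 0.000248/0.000457 = 0.542.

54.2%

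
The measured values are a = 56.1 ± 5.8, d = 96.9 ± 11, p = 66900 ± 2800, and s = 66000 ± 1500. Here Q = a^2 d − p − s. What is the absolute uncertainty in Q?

Let w = a^2·d = 3.05e+05. δw/w = √((2·δa/a)² + (1·δd/d)²) = √(0.0428 + 0.0129) = 0.236, so δw = 71900.
Q = w − p − s: δQ = √(δw² + δp² + δs²) = √(5.17e+09 + 7.84e+06 + 2.25e+06) = 72000

72000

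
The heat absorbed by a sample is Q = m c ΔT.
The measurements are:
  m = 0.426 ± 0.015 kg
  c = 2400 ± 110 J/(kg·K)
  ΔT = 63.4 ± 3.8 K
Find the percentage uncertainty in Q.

8.33%

Products/powers → add relative errors in quadrature, weighted by exponent:
  (1·δm/m)² = (1×0.0352)² = 0.00124;  (1·δc/c)² = (1×0.0458)² = 0.00210;  (1·δΔT/ΔT)² = (1×0.0599)² = 0.00359
δQ/Q = √(0.00693) = 0.0833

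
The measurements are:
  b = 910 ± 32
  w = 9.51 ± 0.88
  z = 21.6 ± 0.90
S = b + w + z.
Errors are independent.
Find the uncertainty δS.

32.0

Sums and differences: (δS)² = Σ (cᵢ δxᵢ)².
  (δb)² = 1020;  (δw)² = 0.774;  (δz)² = 0.810
δS = √(1030) = 32.0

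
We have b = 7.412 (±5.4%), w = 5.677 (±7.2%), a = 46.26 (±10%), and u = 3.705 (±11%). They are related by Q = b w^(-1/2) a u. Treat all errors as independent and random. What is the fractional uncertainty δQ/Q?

0.162

For a monomial Q ∝ b, w^(-1/2), a, u, fractional errors add in quadrature:
  (1·δb/b)² = (1×0.0540)² = 0.00292;  (−½·δw/w)² = (-0.5×0.0720)² = 0.00130;  (1·δa/a)² = (1×0.100)² = 0.0100;  (1·δu/u)² = (1×0.110)² = 0.0121
δQ/Q = √(0.0263) = 0.162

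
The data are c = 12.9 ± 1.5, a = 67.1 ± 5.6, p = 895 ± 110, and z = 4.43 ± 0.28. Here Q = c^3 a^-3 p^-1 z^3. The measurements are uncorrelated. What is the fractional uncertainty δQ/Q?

0.485

Since Q is a product/quotient, work with relative uncertainties:
  (3·δc/c)² = (3×0.116)² = 0.122;  (-3·δa/a)² = (-3×0.0835)² = 0.0627;  (-1·δp/p)² = (-1×0.123)² = 0.0151;  (3·δz/z)² = (3×0.0632)² = 0.0360
δQ/Q = √(0.235) = 0.485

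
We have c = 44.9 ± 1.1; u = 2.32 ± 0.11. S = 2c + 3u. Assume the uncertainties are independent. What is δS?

S is a linear combination, so absolute uncertainties add in quadrature:
  (2·δc)² = 4.84;  (3·δu)² = 0.109
δS = √(4.95) = 2.22

2.22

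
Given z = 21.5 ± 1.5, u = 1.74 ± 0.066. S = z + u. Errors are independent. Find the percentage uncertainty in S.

Sums and differences: (δS)² = Σ (cᵢ δxᵢ)².
  (δz)² = 2.25;  (δu)² = 0.00436
δS = √(2.25) = 1.50
S = 23.2, so δS/S = 1.50/23.2 = 0.0646.

6.46%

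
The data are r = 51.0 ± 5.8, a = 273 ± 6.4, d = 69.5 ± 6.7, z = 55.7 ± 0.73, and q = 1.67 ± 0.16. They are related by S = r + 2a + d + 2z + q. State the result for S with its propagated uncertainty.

S is a linear combination, so absolute uncertainties add in quadrature:
  (δr)² = 33.6;  (2·δa)² = 164;  (δd)² = 44.9;  (2·δz)² = 2.13;  (δq)² = 0.0256
δS = √(245) = 15.6
S = 780.

780 ± 15.6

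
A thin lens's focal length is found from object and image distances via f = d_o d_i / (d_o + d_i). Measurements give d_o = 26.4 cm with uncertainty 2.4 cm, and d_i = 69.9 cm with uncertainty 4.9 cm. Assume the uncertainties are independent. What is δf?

1.32 cm

∂f/∂d_o = (d_i/(d_o+d_i))² = 0.527;  ∂f/∂d_i = (d_o/(d_o+d_i))² = 0.0752
δf = √((∂f/∂d_o · δd_o)² + (∂f/∂d_i · δd_i)²) = √(1.60 + 0.136) = 1.32 cm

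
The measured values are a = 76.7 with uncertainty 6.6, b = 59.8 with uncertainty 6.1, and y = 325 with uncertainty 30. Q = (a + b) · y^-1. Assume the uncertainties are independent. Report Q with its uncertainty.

0.420 ± 0.0476

Let u = a + b = 136. δu = √(δa² + δb²) = √(43.6 + 37.2) = 8.99, so δu/u = 0.0658.
Q is then a monomial in u, y:
δQ/Q = √((δu/u)² + (-1·δy/y)²) = √(0.00433 + 0.00852) = 0.113
Q = 0.420, so δQ = 0.113 × 0.420 = 0.0476.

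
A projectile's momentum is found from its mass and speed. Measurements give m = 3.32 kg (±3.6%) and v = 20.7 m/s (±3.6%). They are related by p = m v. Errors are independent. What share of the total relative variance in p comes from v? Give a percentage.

50.0%

(δp/p)² = (1·δm/m)² + (1·δv/v)²
  m term: (1×0.0360)² = 0.00130
  v term: (1×0.0360)² = 0.00130
Total = 0.00259. Share from v = 0.00130/0.00259 = 0.500.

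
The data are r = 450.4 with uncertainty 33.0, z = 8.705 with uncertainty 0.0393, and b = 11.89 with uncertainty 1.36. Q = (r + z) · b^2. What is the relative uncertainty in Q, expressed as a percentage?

Let u = r + z = 459.1. δu = √(δr² + δz²) = √(1090 + 0.00154) = 33.0, so δu/u = 0.0719.
Q is then a monomial in u, b:
δQ/Q = √((δu/u)² + (2·δb/b)²) = √(0.00517 + 0.0523) = 0.240

24.0%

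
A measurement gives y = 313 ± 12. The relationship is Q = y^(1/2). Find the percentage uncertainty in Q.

Since Q is a product/quotient, work with relative uncertainties:
  (½·δy/y)² = (0.5×0.0383)² = 0.000367
δQ/Q = √(0.000367) = 0.0192

1.92%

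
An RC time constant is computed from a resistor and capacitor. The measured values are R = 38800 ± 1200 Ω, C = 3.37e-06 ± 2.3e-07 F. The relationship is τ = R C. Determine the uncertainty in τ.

τ is a product of powers, so relative uncertainties combine in quadrature:
  (1·δR/R)² = (1×0.0309)² = 0.000957;  (1·δC/C)² = (1×0.0682)² = 0.00466
δτ/τ = √(0.00561) = 0.0749
τ = 0.131 s, so δτ = 0.0749 × 0.131 = 0.00980 s.

0.00980 s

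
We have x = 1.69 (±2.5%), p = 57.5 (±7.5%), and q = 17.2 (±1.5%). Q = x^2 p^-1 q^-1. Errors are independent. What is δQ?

0.000264

Q is a product of powers, so relative uncertainties combine in quadrature:
  (2·δx/x)² = (2×0.0250)² = 0.00250;  (-1·δp/p)² = (-1×0.0750)² = 0.00562;  (-1·δq/q)² = (-1×0.0150)² = 0.000225
δQ/Q = √(0.00835) = 0.0914
Q = 0.00289, so δQ = 0.0914 × 0.00289 = 0.000264.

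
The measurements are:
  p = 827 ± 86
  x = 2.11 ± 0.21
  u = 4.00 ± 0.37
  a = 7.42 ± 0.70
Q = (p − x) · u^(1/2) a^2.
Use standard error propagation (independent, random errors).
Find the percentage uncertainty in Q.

22.0%

Let w = p − x = 825. δw = √(δp² + δx²) = √(7400 + 0.0441) = 86.0, so δw/w = 0.104.
Q is then a monomial in w, u, a:
δQ/Q = √((δw/w)² + (½·δu/u)² + (2·δa/a)²) = √(0.0109 + 0.00214 + 0.0356) = 0.220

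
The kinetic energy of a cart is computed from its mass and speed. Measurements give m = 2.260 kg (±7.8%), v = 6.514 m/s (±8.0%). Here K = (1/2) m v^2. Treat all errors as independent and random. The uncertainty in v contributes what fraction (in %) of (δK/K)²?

(δK/K)² = (1·δm/m)² + (2·δv/v)²
  m term: (1×0.0780)² = 0.00608
  v term: (2×0.0800)² = 0.0256
Total = 0.0317. Share from v = 0.0256/0.0317 = 0.808.

80.8%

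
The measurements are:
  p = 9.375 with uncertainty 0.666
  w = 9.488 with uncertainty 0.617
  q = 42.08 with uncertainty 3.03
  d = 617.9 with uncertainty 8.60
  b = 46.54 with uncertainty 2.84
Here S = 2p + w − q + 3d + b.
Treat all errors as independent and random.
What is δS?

26.2

For a sum/difference, combine absolute errors in quadrature:
  (2·δp)² = 1.77;  (δw)² = 0.381;  (δq)² = 9.18;  (3·δd)² = 666;  (δb)² = 8.07
δS = √(685) = 26.2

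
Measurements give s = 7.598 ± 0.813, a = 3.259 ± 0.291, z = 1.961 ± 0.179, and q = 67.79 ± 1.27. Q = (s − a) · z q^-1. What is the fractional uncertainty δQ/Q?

Let u = s − a = 4.339. δu = √(δs² + δa²) = √(0.661 + 0.0847) = 0.864, so δu/u = 0.199.
Q is then a monomial in u, z, q:
δQ/Q = √((δu/u)² + (1·δz/z)² + (-1·δq/q)²) = √(0.0396 + 0.00833 + 0.000351) = 0.220

0.220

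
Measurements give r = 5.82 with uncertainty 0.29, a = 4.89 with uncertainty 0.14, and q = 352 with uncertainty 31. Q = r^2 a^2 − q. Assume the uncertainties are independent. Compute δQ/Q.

Let p = r^2·a^2 = 810. δp/p = √((2·δr/r)² + (2·δa/a)²) = √(0.00993 + 0.00328) = 0.115, so δp = 93.1.
Q = p − q: δQ = √(δp² + δq²) = √(8670 + 961) = 98.1
Q = 458, so δQ/Q = 98.1/458 = 0.214.

0.214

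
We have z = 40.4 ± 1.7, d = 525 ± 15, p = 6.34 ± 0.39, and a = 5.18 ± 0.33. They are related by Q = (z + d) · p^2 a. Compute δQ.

16600

Let u = z + d = 565. δu = √(δz² + δd²) = √(2.89 + 225) = 15.1, so δu/u = 0.0267.
Q is then a monomial in u, p, a:
δQ/Q = √((δu/u)² + (2·δp/p)² + (1·δa/a)²) = √(0.000713 + 0.0151 + 0.00406) = 0.141
Q = 1.18e+05, so δQ = 0.141 × 1.18e+05 = 16600.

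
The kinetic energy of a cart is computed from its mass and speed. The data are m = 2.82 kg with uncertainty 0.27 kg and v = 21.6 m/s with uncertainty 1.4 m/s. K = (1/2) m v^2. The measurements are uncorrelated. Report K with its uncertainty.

K is a product of powers, so relative uncertainties combine in quadrature:
  (1·δm/m)² = (1×0.0957)² = 0.00917;  (2·δv/v)² = (2×0.0648)² = 0.0168
δK/K = √(0.0260) = 0.161
K = 658 J, so δK = 0.161 × 658 = 106 J.

658 ± 106 J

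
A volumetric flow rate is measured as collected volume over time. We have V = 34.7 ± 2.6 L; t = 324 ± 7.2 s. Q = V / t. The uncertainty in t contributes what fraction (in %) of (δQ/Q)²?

8.08%

(δQ/Q)² = (1·δV/V)² + (-1·δt/t)²
  V term: (1×0.0749)² = 0.00561
  t term: (-1×0.0222)² = 0.000494
Total = 0.00611. Share from t = 0.000494/0.00611 = 0.0808.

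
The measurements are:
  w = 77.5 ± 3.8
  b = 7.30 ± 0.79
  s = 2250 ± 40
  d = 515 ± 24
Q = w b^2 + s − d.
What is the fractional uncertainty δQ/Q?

Let p = w·b^2 = 4130. δp/p = √((1·δw/w)² + (2·δb/b)²) = √(0.00240 + 0.0468) = 0.222, so δp = 917.
Q = p + s − d: δQ = √(δp² + δs² + δd²) = √(8.4e+05 + 1600 + 576) = 918
Q = 5860, so δQ/Q = 918/5860 = 0.156.

0.156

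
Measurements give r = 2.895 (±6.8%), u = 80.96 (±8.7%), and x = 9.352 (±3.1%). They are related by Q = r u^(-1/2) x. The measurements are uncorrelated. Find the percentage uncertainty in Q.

8.65%

Since Q is a product/quotient, work with relative uncertainties:
  (1·δr/r)² = (1×0.0680)² = 0.00462;  (−½·δu/u)² = (-0.5×0.0870)² = 0.00189;  (1·δx/x)² = (1×0.0310)² = 0.000961
δQ/Q = √(0.00748) = 0.0865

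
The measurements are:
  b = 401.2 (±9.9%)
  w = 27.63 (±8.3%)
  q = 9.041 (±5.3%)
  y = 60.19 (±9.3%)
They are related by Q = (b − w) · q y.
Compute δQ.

30700

Let u = b − w = 373.6. δu = √(δb² + δw²) = √(1580 + 5.26) = 39.8, so δu/u = 0.106.
Q is then a monomial in u, q, y:
δQ/Q = √((δu/u)² + (1·δq/q)² + (1·δy/y)²) = √(0.0113 + 0.00281 + 0.00865) = 0.151
Q = 203300, so δQ = 0.151 × 203300 = 30700.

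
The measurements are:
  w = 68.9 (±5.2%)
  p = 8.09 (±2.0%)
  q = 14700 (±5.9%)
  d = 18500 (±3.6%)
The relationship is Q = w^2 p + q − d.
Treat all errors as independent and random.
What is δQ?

Let h = w^2·p = 38400. δh/h = √((2·δw/w)² + (1·δp/p)²) = √(0.0108 + 0.000400) = 0.106, so δh = 4070.
Q = h + q − d: δQ = √(δh² + δq² + δd²) = √(1.65e+07 + 7.52e+05 + 4.44e+05) = 4210

4210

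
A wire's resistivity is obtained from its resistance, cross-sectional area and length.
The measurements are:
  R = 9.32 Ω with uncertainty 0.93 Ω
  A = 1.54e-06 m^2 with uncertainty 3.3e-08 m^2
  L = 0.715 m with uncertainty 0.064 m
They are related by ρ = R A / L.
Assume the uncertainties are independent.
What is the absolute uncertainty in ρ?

2.73e-06 Ω·m

For a monomial ρ ∝ R, A, L^-1, fractional errors add in quadrature:
  (1·δR/R)² = (1×0.0998)² = 0.00996;  (1·δA/A)² = (1×0.0214)² = 0.000459;  (-1·δL/L)² = (-1×0.0895)² = 0.00801
δρ/ρ = √(0.0184) = 0.136
ρ = 2.01e-05 Ω·m, so δρ = 0.136 × 2.01e-05 = 2.73e-06 Ω·m.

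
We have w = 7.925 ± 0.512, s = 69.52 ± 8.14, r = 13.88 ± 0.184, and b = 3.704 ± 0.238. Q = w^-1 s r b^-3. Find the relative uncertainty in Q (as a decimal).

0.235

Each factor contributes (exponent × relative error)² to (δQ/Q)²:
  (-1·δw/w)² = (-1×0.0646)² = 0.00417;  (1·δs/s)² = (1×0.117)² = 0.0137;  (1·δr/r)² = (1×0.0133)² = 0.000176;  (-3·δb/b)² = (-3×0.0643)² = 0.0372
δQ/Q = √(0.0552) = 0.235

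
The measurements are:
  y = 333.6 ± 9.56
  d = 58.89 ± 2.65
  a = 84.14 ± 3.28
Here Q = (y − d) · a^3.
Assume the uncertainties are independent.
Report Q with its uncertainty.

(1.636 ± 0.200) × 10^8

Let u = y − d = 274.7. δu = √(δy² + δd²) = √(91.4 + 7.02) = 9.92, so δu/u = 0.0361.
Q is then a monomial in u, a:
δQ/Q = √((δu/u)² + (3·δa/a)²) = √(0.00130 + 0.0137) = 0.122
Q = 1.636e+08, so δQ = 0.122 × 1.636e+08 = 2e+07.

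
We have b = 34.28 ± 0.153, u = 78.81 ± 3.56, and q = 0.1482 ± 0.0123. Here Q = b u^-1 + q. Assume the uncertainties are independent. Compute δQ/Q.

0.0399

Let p = b·u^-1 = 0.4350. δp/p = √((1·δb/b)² + (-1·δu/u)²) = √(1.99e-05 + 0.00204) = 0.0454, so δp = 0.0197.
Q = p + q: δQ = √(δp² + δq²) = √(0.000390 + 0.000151) = 0.0233
Q = 0.5832, so δQ/Q = 0.0233/0.5832 = 0.0399.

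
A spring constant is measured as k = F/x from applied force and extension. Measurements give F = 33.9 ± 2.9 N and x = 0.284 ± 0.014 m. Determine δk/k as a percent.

9.87%

Each factor contributes (exponent × relative error)² to (δk/k)²:
  (1·δF/F)² = (1×0.0855)² = 0.00732;  (-1·δx/x)² = (-1×0.0493)² = 0.00243
δk/k = √(0.00975) = 0.0987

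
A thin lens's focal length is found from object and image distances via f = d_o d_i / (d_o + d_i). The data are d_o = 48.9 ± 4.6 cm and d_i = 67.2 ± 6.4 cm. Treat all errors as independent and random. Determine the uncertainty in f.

1.91 cm

∂f/∂d_o = (d_i/(d_o+d_i))² = 0.335;  ∂f/∂d_i = (d_o/(d_o+d_i))² = 0.177
δf = √((∂f/∂d_o · δd_o)² + (∂f/∂d_i · δd_i)²) = √(2.38 + 1.29) = 1.91 cm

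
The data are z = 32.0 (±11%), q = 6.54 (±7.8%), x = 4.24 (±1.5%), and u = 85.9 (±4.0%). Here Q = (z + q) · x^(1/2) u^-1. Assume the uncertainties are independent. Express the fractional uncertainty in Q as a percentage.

10.1%

Let w = z + q = 38.5. δw = √(δz² + δq²) = √(12.4 + 0.260) = 3.56, so δw/w = 0.0923.
Q is then a monomial in w, x, u:
δQ/Q = √((δw/w)² + (½·δx/x)² + (-1·δu/u)²) = √(0.00852 + 5.62e-05 + 0.00160) = 0.101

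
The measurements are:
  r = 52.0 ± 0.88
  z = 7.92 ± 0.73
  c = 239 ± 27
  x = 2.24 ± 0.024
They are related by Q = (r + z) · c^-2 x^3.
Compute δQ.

Let u = r + z = 59.9. δu = √(δr² + δz²) = √(0.774 + 0.533) = 1.14, so δu/u = 0.0191.
Q is then a monomial in u, c, x:
δQ/Q = √((δu/u)² + (-2·δc/c)² + (3·δx/x)²) = √(0.000364 + 0.0510 + 0.00103) = 0.229
Q = 0.0118, so δQ = 0.229 × 0.0118 = 0.00270.

0.00270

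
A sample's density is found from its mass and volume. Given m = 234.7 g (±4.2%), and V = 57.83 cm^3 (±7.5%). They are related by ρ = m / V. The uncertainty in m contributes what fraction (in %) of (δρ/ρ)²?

(δρ/ρ)² = (1·δm/m)² + (-1·δV/V)²
  m term: (1×0.0420)² = 0.00176
  V term: (-1×0.0750)² = 0.00562
Total = 0.00739. Share from m = 0.00176/0.00739 = 0.239.

23.9%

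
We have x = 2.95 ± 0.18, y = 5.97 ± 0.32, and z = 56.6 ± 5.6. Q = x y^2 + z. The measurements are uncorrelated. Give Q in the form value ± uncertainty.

162 ± 14.1

Let p = x·y^2 = 105. δp/p = √((1·δx/x)² + (2·δy/y)²) = √(0.00372 + 0.0115) = 0.123, so δp = 13.0.
Q = p + z: δQ = √(δp² + δz²) = √(168 + 31.4) = 14.1
Q = 162.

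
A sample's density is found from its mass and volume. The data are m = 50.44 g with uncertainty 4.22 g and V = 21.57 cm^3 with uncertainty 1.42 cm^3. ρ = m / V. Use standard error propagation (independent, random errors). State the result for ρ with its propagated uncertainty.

Relative error in a monomial: (δρ/ρ)² = Σ (nᵢ · δxᵢ/xᵢ)².
  (1·δm/m)² = (1×0.0837)² = 0.00700;  (-1·δV/V)² = (-1×0.0658)² = 0.00433
δρ/ρ = √(0.0113) = 0.106
ρ = 2.338 g/cm^3, so δρ = 0.106 × 2.338 = 0.249 g/cm^3.

2.338 ± 0.249 g/cm^3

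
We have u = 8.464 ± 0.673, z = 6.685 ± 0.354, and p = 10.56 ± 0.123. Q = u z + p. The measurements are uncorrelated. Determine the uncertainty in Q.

5.41

Let w = u·z = 56.58. δw/w = √((1·δu/u)² + (1·δz/z)²) = √(0.00632 + 0.00280) = 0.0955, so δw = 5.41.
Q = w + p: δQ = √(δw² + δp²) = √(29.2 + 0.0151) = 5.41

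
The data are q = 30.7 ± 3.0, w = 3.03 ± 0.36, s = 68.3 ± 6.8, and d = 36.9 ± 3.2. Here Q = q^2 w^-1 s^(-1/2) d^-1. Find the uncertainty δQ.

0.255

Each factor contributes (exponent × relative error)² to (δQ/Q)²:
  (2·δq/q)² = (2×0.0977)² = 0.0382;  (-1·δw/w)² = (-1×0.119)² = 0.0141;  (−½·δs/s)² = (-0.5×0.0996)² = 0.00248;  (-1·δd/d)² = (-1×0.0867)² = 0.00752
δQ/Q = √(0.0623) = 0.250
Q = 1.02, so δQ = 0.250 × 1.02 = 0.255.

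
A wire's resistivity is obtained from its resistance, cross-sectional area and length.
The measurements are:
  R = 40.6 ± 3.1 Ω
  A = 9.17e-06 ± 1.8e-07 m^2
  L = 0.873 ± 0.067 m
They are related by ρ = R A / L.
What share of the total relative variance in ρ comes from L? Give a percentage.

(δρ/ρ)² = (1·δR/R)² + (1·δA/A)² + (-1·δL/L)²
  R term: (1×0.0764)² = 0.00583
  A term: (1×0.0196)² = 0.000385
  L term: (-1×0.0767)² = 0.00589
Total = 0.0121. Share from L = 0.00589/0.0121 = 0.487.

48.7%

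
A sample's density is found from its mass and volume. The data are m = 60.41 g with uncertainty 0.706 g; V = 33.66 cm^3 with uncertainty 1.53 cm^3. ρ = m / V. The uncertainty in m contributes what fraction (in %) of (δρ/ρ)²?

(δρ/ρ)² = (1·δm/m)² + (-1·δV/V)²
  m term: (1×0.0117)² = 0.000137
  V term: (-1×0.0455)² = 0.00207
Total = 0.00220. Share from m = 0.000137/0.00220 = 0.0620.

6.20%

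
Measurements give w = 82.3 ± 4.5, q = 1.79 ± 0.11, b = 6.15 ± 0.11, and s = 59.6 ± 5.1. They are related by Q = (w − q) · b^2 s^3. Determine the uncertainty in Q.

Let u = w − q = 80.5. δu = √(δw² + δq²) = √(20.2 + 0.0121) = 4.50, so δu/u = 0.0559.
Q is then a monomial in u, b, s:
δQ/Q = √((δu/u)² + (2·δb/b)² + (3·δs/s)²) = √(0.00313 + 0.00128 + 0.0659) = 0.265
Q = 6.45e+08, so δQ = 0.265 × 6.45e+08 = 1.71e+08.

1.71e+08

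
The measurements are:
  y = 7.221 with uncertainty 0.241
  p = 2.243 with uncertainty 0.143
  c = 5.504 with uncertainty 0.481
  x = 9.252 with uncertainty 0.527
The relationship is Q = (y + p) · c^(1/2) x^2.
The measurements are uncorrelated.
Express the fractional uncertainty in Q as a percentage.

Let u = y + p = 9.464. δu = √(δy² + δp²) = √(0.0581 + 0.0204) = 0.280, so δu/u = 0.0296.
Q is then a monomial in u, c, x:
δQ/Q = √((δu/u)² + (½·δc/c)² + (2·δx/x)²) = √(0.000877 + 0.00191 + 0.0130) = 0.126

12.6%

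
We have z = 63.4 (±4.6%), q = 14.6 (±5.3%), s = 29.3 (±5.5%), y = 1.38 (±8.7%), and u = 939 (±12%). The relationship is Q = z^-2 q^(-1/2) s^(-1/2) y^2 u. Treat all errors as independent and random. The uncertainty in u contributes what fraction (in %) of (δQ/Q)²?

26.4%

(δQ/Q)² = (-2·δz/z)² + (−½·δq/q)² + (−½·δs/s)² + (2·δy/y)² + (1·δu/u)²
  z term: (-2×0.0460)² = 0.00846
  q term: (-0.5×0.0530)² = 0.000702
  s term: (-0.5×0.0550)² = 0.000756
  y term: (2×0.0870)² = 0.0303
  u term: (1×0.120)² = 0.0144
Total = 0.0546. Share from u = 0.0144/0.0546 = 0.264.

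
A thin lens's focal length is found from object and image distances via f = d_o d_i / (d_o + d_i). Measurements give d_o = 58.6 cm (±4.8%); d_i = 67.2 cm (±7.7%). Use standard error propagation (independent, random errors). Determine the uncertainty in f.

∂f/∂d_o = (d_i/(d_o+d_i))² = 0.285;  ∂f/∂d_i = (d_o/(d_o+d_i))² = 0.217
δf = √((∂f/∂d_o · δd_o)² + (∂f/∂d_i · δd_i)²) = √(0.644 + 1.26) = 1.38 cm

1.38 cm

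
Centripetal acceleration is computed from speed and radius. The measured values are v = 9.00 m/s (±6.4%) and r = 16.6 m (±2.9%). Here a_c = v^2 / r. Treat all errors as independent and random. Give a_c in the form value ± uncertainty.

For a monomial a_c ∝ v^2, r^-1, fractional errors add in quadrature:
  (2·δv/v)² = (2×0.0640)² = 0.0164;  (-1·δr/r)² = (-1×0.0290)² = 0.000841
δa_c/a_c = √(0.0172) = 0.131
a_c = 4.88 m/s^2, so δa_c = 0.131 × 4.88 = 0.640 m/s^2.

4.88 ± 0.640 m/s^2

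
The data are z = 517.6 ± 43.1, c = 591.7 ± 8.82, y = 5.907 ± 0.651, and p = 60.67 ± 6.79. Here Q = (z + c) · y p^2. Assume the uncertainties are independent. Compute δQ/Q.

Let u = z + c = 1109. δu = √(δz² + δc²) = √(1860 + 77.8) = 44.0, so δu/u = 0.0397.
Q is then a monomial in u, y, p:
δQ/Q = √((δu/u)² + (1·δy/y)² + (2·δp/p)²) = √(0.00157 + 0.0121 + 0.0501) = 0.253

0.253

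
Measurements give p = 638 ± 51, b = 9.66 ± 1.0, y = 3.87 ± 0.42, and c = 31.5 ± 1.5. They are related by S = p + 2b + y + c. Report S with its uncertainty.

Absolute uncertainties add in quadrature for a linear combination:
  (δp)² = 2600;  (2·δb)² = 4.00;  (δy)² = 0.176;  (δc)² = 2.25
δS = √(2610) = 51.1
S = 693.

693 ± 51.1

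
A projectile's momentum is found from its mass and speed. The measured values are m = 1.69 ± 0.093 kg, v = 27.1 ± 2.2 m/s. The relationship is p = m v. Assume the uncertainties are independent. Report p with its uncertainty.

45.8 ± 4.49 kg·m/s

Products/powers → add relative errors in quadrature, weighted by exponent:
  (1·δm/m)² = (1×0.0550)² = 0.00303;  (1·δv/v)² = (1×0.0812)² = 0.00659
δp/p = √(0.00962) = 0.0981
p = 45.8 kg·m/s, so δp = 0.0981 × 45.8 = 4.49 kg·m/s.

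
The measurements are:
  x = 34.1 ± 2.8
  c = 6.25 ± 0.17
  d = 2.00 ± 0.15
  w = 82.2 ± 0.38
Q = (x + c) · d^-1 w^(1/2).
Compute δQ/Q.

Let u = x + c = 40.4. δu = √(δx² + δc²) = √(7.84 + 0.0289) = 2.81, so δu/u = 0.0695.
Q is then a monomial in u, d, w:
δQ/Q = √((δu/u)² + (-1·δd/d)² + (½·δw/w)²) = √(0.00483 + 0.00562 + 5.34e-06) = 0.102

0.102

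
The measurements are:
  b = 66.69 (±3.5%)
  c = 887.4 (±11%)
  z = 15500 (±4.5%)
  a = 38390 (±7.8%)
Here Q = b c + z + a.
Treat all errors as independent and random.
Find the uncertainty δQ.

Let p = b·c = 59180. δp/p = √((1·δb/b)² + (1·δc/c)²) = √(0.00123 + 0.0121) = 0.115, so δp = 6830.
Q = p + z + a: δQ = √(δp² + δz² + δa²) = √(4.67e+07 + 4.87e+05 + 8.97e+06) = 7490

7490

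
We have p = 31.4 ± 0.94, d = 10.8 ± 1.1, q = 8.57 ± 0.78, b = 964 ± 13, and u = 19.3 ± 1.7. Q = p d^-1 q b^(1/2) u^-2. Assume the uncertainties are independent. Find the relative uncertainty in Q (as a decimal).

Since Q is a product/quotient, work with relative uncertainties:
  (1·δp/p)² = (1×0.0299)² = 0.000896;  (-1·δd/d)² = (-1×0.102)² = 0.0104;  (1·δq/q)² = (1×0.0910)² = 0.00828;  (½·δb/b)² = (0.5×0.0135)² = 4.55e-05;  (-2·δu/u)² = (-2×0.0881)² = 0.0310
δQ/Q = √(0.0506) = 0.225

0.225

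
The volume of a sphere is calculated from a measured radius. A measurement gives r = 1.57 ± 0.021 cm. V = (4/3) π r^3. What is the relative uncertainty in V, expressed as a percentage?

4.01%

Products/powers → add relative errors in quadrature, weighted by exponent:
  (3·δr/r)² = (3×0.0134)² = 0.00161
δV/V = √(0.00161) = 0.0401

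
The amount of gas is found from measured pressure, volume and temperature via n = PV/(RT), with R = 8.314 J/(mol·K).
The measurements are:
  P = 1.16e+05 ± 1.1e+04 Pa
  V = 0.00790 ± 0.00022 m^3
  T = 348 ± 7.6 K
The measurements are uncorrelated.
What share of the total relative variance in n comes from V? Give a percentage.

(δn/n)² = (1·δP/P)² + (1·δV/V)² + (-1·δT/T)²
  P term: (1×0.0948)² = 0.00899
  V term: (1×0.0278)² = 0.000776
  T term: (-1×0.0218)² = 0.000477
Total = 0.0102. Share from V = 0.000776/0.0102 = 0.0757.

7.57%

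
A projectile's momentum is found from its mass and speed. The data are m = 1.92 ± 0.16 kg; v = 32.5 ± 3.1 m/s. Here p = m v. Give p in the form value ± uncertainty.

62.4 ± 7.90 kg·m/s

Since p is a product/quotient, work with relative uncertainties:
  (1·δm/m)² = (1×0.0833)² = 0.00694;  (1·δv/v)² = (1×0.0954)² = 0.00910
δp/p = √(0.0160) = 0.127
p = 62.4 kg·m/s, so δp = 0.127 × 62.4 = 7.90 kg·m/s.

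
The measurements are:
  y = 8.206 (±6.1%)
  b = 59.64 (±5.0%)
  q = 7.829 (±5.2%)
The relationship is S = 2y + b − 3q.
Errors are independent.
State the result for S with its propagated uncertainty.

52.56 ± 3.37

Each term contributes (cᵢ δxᵢ)² to (δS)²:
  (2·δy)² = 1.00;  (δb)² = 8.89;  (3·δq)² = 1.49
δS = √(11.4) = 3.37
S = 52.56.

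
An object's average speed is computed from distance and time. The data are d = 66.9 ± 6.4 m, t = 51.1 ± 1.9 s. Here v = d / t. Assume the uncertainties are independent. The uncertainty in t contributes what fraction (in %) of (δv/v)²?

(δv/v)² = (1·δd/d)² + (-1·δt/t)²
  d term: (1×0.0957)² = 0.00915
  t term: (-1×0.0372)² = 0.00138
Total = 0.0105. Share from t = 0.00138/0.0105 = 0.131.

13.1%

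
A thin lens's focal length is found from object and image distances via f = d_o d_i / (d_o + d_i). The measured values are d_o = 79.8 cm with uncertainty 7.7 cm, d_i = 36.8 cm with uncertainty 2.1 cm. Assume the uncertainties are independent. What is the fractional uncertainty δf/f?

0.0495

∂f/∂d_o = (d_i/(d_o+d_i))² = 0.0996;  ∂f/∂d_i = (d_o/(d_o+d_i))² = 0.468
δf = √((∂f/∂d_o · δd_o)² + (∂f/∂d_i · δd_i)²) = √(0.588 + 0.968) = 1.25 cm
f = 25.2 cm, so δf/f = 1.25/25.2 = 0.0495.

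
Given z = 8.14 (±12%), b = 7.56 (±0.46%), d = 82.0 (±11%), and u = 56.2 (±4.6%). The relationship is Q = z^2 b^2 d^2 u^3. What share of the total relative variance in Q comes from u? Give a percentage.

15.2%

(δQ/Q)² = (2·δz/z)² + (2·δb/b)² + (2·δd/d)² + (3·δu/u)²
  z term: (2×0.120)² = 0.0576
  b term: (2×0.00460)² = 8.46e-05
  d term: (2×0.110)² = 0.0484
  u term: (3×0.0460)² = 0.0190
Total = 0.125. Share from u = 0.0190/0.125 = 0.152.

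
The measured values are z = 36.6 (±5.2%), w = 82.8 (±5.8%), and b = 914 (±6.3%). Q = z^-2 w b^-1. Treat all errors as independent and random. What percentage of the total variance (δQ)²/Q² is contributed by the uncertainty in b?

21.9%

(δQ/Q)² = (-2·δz/z)² + (1·δw/w)² + (-1·δb/b)²
  z term: (-2×0.0520)² = 0.0108
  w term: (1×0.0580)² = 0.00336
  b term: (-1×0.0630)² = 0.00397
Total = 0.0181. Share from b = 0.00397/0.0181 = 0.219.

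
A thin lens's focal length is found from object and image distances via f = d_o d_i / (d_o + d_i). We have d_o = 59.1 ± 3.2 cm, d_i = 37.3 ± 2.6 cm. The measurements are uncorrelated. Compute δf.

∂f/∂d_o = (d_i/(d_o+d_i))² = 0.150;  ∂f/∂d_i = (d_o/(d_o+d_i))² = 0.376
δf = √((∂f/∂d_o · δd_o)² + (∂f/∂d_i · δd_i)²) = √(0.230 + 0.955) = 1.09 cm

1.09 cm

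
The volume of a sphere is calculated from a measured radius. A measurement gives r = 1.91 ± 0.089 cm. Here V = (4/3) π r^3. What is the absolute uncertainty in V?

Relative error in a monomial: (δV/V)² = Σ (nᵢ · δxᵢ/xᵢ)².
  (3·δr/r)² = (3×0.0466)² = 0.0195
δV/V = √(0.0195) = 0.140
V = 29.2 cm^3, so δV = 0.140 × 29.2 = 4.08 cm^3.

4.08 cm^3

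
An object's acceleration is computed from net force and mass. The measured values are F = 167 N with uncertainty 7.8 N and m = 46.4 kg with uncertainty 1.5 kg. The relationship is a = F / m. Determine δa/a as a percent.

Each factor contributes (exponent × relative error)² to (δa/a)²:
  (1·δF/F)² = (1×0.0467)² = 0.00218;  (-1·δm/m)² = (-1×0.0323)² = 0.00105
δa/a = √(0.00323) = 0.0568

5.68%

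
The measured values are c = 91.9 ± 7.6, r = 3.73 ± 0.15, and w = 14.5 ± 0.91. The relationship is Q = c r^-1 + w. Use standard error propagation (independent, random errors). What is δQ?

Let p = c·r^-1 = 24.6. δp/p = √((1·δc/c)² + (-1·δr/r)²) = √(0.00684 + 0.00162) = 0.0920, so δp = 2.27.
Q = p + w: δQ = √(δp² + δw²) = √(5.13 + 0.828) = 2.44

2.44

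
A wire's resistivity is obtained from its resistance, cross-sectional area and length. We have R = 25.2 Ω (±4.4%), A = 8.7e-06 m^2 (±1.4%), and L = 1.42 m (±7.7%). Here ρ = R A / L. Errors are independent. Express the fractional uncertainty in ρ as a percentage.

8.98%

Since ρ is a product/quotient, work with relative uncertainties:
  (1·δR/R)² = (1×0.0440)² = 0.00194;  (1·δA/A)² = (1×0.0140)² = 0.000196;  (-1·δL/L)² = (-1×0.0770)² = 0.00593
δρ/ρ = √(0.00806) = 0.0898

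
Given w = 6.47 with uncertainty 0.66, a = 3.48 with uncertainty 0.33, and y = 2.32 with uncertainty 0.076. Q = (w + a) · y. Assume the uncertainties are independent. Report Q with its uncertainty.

23.1 ± 1.87

Let u = w + a = 9.95. δu = √(δw² + δa²) = √(0.436 + 0.109) = 0.738, so δu/u = 0.0742.
Q is then a monomial in u, y:
δQ/Q = √((δu/u)² + (1·δy/y)²) = √(0.00550 + 0.00107) = 0.0811
Q = 23.1, so δQ = 0.0811 × 23.1 = 1.87.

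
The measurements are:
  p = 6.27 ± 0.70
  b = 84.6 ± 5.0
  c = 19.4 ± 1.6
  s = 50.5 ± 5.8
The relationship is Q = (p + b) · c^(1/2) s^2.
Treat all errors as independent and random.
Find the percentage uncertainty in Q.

24.0%

Let u = p + b = 90.9. δu = √(δp² + δb²) = √(0.490 + 25.0) = 5.05, so δu/u = 0.0556.
Q is then a monomial in u, c, s:
δQ/Q = √((δu/u)² + (½·δc/c)² + (2·δs/s)²) = √(0.00309 + 0.00170 + 0.0528) = 0.240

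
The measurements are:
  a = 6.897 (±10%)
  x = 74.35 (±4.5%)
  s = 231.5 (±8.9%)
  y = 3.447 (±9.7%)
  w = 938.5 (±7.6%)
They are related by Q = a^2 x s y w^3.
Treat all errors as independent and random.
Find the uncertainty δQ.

7.78e+14

Products/powers → add relative errors in quadrature, weighted by exponent:
  (2·δa/a)² = (2×0.100)² = 0.0400;  (1·δx/x)² = (1×0.0450)² = 0.00202;  (1·δs/s)² = (1×0.0890)² = 0.00792;  (1·δy/y)² = (1×0.0970)² = 0.00941;  (3·δw/w)² = (3×0.0760)² = 0.0520
δQ/Q = √(0.111) = 0.334
Q = 2.333e+15, so δQ = 0.334 × 2.333e+15 = 7.78e+14.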